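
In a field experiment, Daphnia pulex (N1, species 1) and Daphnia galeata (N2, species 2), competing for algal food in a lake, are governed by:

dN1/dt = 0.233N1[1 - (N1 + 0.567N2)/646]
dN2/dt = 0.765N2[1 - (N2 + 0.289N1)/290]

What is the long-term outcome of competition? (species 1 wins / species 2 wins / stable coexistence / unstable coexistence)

stable coexistence

Compare the nullcline intercepts: K1/α12 = 646/0.567 = 1140 > K2 = 290; K2/α21 = 290/0.289 = 1000 > K1 = 646.
Since both inequalities hold, each species can invade when rare, so the interior equilibrium is stable.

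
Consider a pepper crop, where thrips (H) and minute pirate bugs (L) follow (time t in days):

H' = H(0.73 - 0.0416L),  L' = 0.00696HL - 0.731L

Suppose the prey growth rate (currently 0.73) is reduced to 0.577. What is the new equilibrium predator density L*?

At the interior fixed point, setting dH/dt = 0 with H > 0 fixes L* = (prey growth rate)/(HL coefficient) — independent of the other coefficients.
With the change, L* = 0.577/0.0416 = 13.9; it falls from 17.5.

L* ≈ 13.9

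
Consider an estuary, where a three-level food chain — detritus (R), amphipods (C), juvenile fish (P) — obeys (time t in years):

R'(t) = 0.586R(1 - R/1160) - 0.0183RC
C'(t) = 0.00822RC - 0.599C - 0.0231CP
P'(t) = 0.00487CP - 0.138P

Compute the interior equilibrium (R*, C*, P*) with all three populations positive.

From dP/dt = 0: 0.00487C* = 0.138, so C* = 28.3.
From dR/dt = 0: 0.586(1 - R*/1160) = 0.0183·28.3, giving R* = 1160·(1 - 0.885) = 133.
From dC/dt = 0: 0.00822·133 - 0.599 = 0.0231P*, so P* = 0.498/0.0231 = 21.6.

R* ≈ 133, C* ≈ 28.3, P* ≈ 21.6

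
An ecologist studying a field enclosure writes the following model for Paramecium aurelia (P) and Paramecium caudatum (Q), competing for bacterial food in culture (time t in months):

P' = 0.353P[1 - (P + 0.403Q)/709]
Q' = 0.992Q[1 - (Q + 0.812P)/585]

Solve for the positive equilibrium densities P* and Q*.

P* ≈ 703, Q* ≈ 13.8

Setting both brackets to zero gives the nullclines P + 0.403Q = 709 and 0.812P + Q = 585.
Substituting Q = 585 - 0.812P into the first: P(1 - 0.403·0.812) = 709 - 0.403·585.
So P* = 473/0.673 = 703, and then Q* = 585 - 0.812·703 = 13.8.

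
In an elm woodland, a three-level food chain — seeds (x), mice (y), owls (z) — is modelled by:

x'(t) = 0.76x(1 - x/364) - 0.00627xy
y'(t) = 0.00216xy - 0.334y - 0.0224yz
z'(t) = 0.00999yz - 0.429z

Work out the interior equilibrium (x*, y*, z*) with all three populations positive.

x* ≈ 235, y* ≈ 42.9, z* ≈ 7.75

From dz/dt = 0: 0.00999y* = 0.429, so y* = 42.9.
From dx/dt = 0: 0.76(1 - x*/364) = 0.00627·42.9, giving x* = 364·(1 - 0.354) = 235.
From dy/dt = 0: 0.00216·235 - 0.334 = 0.0224z*, so z* = 0.174/0.0224 = 7.75.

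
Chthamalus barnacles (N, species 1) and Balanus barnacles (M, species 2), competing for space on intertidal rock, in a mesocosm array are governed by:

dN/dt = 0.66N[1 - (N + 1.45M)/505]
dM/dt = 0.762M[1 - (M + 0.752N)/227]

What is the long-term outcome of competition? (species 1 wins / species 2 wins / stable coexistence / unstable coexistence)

species 1 excludes species 2

Compare the nullcline intercepts: K1/α12 = 505/1.45 = 348 > K2 = 227; K2/α21 = 227/0.752 = 302 < K1 = 505.
Since the inequalities point opposite ways, species 1 can invade but species 2 cannot.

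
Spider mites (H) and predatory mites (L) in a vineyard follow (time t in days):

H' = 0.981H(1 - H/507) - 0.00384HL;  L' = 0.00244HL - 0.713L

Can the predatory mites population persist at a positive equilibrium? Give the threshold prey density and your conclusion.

The predator equation gives dL/dt > 0 only when H > 0.713/0.00244 = 292.
Without the predator, H → K = 507. Since 507 > 292, the predator can invade and persist.

Threshold H = 292; K > 292, so yes, the predator persists.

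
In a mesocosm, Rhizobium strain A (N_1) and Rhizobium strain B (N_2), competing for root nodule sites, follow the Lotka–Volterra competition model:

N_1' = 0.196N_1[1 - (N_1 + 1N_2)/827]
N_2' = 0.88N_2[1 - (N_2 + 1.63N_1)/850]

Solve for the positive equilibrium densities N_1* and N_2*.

N_1* ≈ 36.5, N_2* ≈ 790

Setting both brackets to zero gives the nullclines N_1 + 1N_2 = 827 and 1.63N_1 + N_2 = 850.
Substituting N_2 = 850 - 1.63N_1 into the first: N_1(1 - 1·1.63) = 827 - 1·850.
So N_1* = -23/-0.63 = 36.5, and then N_2* = 850 - 1.63·36.5 = 790.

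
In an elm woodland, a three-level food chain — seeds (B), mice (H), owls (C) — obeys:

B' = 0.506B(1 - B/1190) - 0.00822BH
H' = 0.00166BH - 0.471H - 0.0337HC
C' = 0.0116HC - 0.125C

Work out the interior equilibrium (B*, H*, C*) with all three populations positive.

From dC/dt = 0: 0.0116H* = 0.125, so H* = 10.8.
From dB/dt = 0: 0.506(1 - B*/1190) = 0.00822·10.8, giving B* = 1190·(1 - 0.175) = 982.
From dH/dt = 0: 0.00166·982 - 0.471 = 0.0337C*, so C* = 1.16/0.0337 = 34.4.

B* ≈ 982, H* ≈ 10.8, C* ≈ 34.4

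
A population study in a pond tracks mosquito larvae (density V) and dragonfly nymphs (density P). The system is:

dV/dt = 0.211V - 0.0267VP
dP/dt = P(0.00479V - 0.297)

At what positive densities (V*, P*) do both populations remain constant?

V* ≈ 62, P* ≈ 7.9

Set dP/dt = 0 with P > 0: 0.00479V - 0.297 = 0, so V* = 0.297/0.00479 = 62.
Set dV/dt = 0 with V > 0: 0.211 - 0.0267P = 0, so P* = 0.211/0.0267 = 7.9.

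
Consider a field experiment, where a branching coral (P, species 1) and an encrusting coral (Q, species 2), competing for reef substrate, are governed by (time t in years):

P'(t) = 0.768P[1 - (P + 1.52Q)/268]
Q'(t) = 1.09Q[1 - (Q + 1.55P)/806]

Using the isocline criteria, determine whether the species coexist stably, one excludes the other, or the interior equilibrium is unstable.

Compare the nullcline intercepts: K1/α12 = 268/1.52 = 176 < K2 = 806; K2/α21 = 806/1.55 = 520 > K1 = 268.
Since the inequalities point opposite ways, species 2 can invade but species 1 cannot.

species 2 excludes species 1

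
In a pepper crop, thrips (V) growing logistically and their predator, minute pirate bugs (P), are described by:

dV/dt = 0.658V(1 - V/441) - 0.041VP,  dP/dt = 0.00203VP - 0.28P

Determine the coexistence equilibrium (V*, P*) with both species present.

V* ≈ 138, P* ≈ 11

From dP/dt = 0 with P > 0: 0.00203V* = 0.28, so V* = 138.
Substitute into dV/dt = 0: 0.658(1 - 138/441) = 0.041P*.
The bracket is 0.687, giving P* = 0.452/0.041 = 11.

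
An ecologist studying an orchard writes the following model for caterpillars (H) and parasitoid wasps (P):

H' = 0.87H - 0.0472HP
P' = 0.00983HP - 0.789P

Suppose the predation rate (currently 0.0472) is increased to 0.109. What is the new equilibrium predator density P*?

At the interior fixed point, setting dH/dt = 0 with H > 0 fixes P* = (prey growth rate)/(HP coefficient) — independent of the other coefficients.
With the change, P* = 0.87/0.109 = 7.98; it falls from 18.4.

P* ≈ 7.98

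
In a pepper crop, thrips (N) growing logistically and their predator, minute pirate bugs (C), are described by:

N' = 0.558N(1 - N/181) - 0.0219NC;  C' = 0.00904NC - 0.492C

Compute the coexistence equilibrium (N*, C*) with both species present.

From dC/dt = 0 with C > 0: 0.00904N* = 0.492, so N* = 54.4.
Substitute into dN/dt = 0: 0.558(1 - 54.4/181) = 0.0219C*.
The bracket is 0.699, giving C* = 0.39/0.0219 = 17.8.

N* ≈ 54.4, C* ≈ 17.8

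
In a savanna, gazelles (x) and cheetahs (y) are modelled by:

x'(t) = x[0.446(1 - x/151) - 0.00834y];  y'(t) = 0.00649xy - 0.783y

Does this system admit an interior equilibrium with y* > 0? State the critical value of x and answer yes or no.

The predator equation gives dy/dt > 0 only when x > 0.783/0.00649 = 121.
Without the predator, x → K = 151. Since 151 > 121, the predator can invade and persist.

Threshold x = 121; K > 121, so yes, the predator persists.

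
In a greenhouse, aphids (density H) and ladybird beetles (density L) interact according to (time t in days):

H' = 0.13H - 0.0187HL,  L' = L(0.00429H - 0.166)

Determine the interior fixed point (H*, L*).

Set dL/dt = 0 with L > 0: 0.00429H - 0.166 = 0, so H* = 0.166/0.00429 = 38.7.
Set dH/dt = 0 with H > 0: 0.13 - 0.0187L = 0, so L* = 0.13/0.0187 = 6.95.

H* ≈ 38.7, L* ≈ 6.95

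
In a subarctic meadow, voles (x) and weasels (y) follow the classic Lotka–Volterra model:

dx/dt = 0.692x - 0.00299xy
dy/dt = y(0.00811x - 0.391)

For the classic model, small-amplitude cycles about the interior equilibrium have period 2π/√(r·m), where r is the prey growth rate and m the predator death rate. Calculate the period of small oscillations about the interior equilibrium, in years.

T ≈ 12.1 years

Here r = 0.692 and m = 0.391, so r·m = 0.271.
ω = √0.271 = 0.52 per year, hence T = 2π/ω ≈ 12.1 years.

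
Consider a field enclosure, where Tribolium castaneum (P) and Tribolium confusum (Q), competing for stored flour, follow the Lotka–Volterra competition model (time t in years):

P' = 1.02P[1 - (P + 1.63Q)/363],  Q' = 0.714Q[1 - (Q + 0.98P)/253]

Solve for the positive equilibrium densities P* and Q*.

P* ≈ 82.7, Q* ≈ 172

Setting both brackets to zero gives the nullclines P + 1.63Q = 363 and 0.98P + Q = 253.
Substituting Q = 253 - 0.98P into the first: P(1 - 1.63·0.98) = 363 - 1.63·253.
So P* = -49.4/-0.597 = 82.7, and then Q* = 253 - 0.98·82.7 = 172.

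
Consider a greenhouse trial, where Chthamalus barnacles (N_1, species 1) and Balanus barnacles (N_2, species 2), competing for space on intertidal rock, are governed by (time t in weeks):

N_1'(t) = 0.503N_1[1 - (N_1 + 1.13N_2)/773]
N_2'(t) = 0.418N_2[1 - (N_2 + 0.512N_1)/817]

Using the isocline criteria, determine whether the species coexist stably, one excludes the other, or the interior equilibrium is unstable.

species 2 excludes species 1

Compare the nullcline intercepts: K1/α12 = 773/1.13 = 684 < K2 = 817; K2/α21 = 817/0.512 = 1600 > K1 = 773.
Since the inequalities point opposite ways, species 2 can invade but species 1 cannot.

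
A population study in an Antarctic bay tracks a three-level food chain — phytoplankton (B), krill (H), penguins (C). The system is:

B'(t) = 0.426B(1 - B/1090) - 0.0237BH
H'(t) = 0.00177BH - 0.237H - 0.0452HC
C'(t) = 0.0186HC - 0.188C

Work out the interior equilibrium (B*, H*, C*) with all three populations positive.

B* ≈ 477, H* ≈ 10.1, C* ≈ 13.4

From dC/dt = 0: 0.0186H* = 0.188, so H* = 10.1.
From dB/dt = 0: 0.426(1 - B*/1090) = 0.0237·10.1, giving B* = 1090·(1 - 0.562) = 477.
From dH/dt = 0: 0.00177·477 - 0.237 = 0.0452C*, so C* = 0.607/0.0452 = 13.4.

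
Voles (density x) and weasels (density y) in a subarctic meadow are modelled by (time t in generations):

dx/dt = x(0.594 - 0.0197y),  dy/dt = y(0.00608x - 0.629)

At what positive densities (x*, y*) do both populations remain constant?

x* ≈ 103, y* ≈ 30.2

Set dy/dt = 0 with y > 0: 0.00608x - 0.629 = 0, so x* = 0.629/0.00608 = 103.
Set dx/dt = 0 with x > 0: 0.594 - 0.0197y = 0, so y* = 0.594/0.0197 = 30.2.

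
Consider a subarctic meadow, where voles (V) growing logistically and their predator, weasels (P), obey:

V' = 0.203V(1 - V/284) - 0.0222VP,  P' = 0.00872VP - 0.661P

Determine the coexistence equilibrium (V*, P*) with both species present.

V* ≈ 75.8, P* ≈ 6.7

From dP/dt = 0 with P > 0: 0.00872V* = 0.661, so V* = 75.8.
Substitute into dV/dt = 0: 0.203(1 - 75.8/284) = 0.0222P*.
The bracket is 0.733, giving P* = 0.149/0.0222 = 6.7.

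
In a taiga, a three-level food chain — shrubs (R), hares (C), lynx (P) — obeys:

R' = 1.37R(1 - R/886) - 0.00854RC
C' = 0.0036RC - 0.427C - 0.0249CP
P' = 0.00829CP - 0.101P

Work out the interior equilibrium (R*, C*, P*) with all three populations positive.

R* ≈ 819, C* ≈ 12.2, P* ≈ 101

From dP/dt = 0: 0.00829C* = 0.101, so C* = 12.2.
From dR/dt = 0: 1.37(1 - R*/886) = 0.00854·12.2, giving R* = 886·(1 - 0.0759) = 819.
From dC/dt = 0: 0.0036·819 - 0.427 = 0.0249P*, so P* = 2.52/0.0249 = 101.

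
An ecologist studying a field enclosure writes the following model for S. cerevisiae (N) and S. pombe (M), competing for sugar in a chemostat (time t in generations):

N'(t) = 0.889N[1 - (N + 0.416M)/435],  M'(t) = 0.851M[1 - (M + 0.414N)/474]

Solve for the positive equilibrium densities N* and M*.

N* ≈ 287, M* ≈ 355

Setting both brackets to zero gives the nullclines N + 0.416M = 435 and 0.414N + M = 474.
Substituting M = 474 - 0.414N into the first: N(1 - 0.416·0.414) = 435 - 0.416·474.
So N* = 238/0.828 = 287, and then M* = 474 - 0.414·287 = 355.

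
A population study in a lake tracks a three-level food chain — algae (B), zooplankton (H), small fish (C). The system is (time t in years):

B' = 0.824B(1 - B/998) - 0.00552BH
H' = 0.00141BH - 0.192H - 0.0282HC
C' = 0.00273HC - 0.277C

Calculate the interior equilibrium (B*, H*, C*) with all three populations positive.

From dC/dt = 0: 0.00273H* = 0.277, so H* = 101.
From dB/dt = 0: 0.824(1 - B*/998) = 0.00552·101, giving B* = 998·(1 - 0.68) = 320.
From dH/dt = 0: 0.00141·320 - 0.192 = 0.0282C*, so C* = 0.259/0.0282 = 9.17.

B* ≈ 320, H* ≈ 101, C* ≈ 9.17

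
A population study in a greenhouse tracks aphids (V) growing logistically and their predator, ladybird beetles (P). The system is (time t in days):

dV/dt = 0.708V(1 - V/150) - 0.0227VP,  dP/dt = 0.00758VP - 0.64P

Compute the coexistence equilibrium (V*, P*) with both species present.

V* ≈ 84.4, P* ≈ 13.6

From dP/dt = 0 with P > 0: 0.00758V* = 0.64, so V* = 84.4.
Substitute into dV/dt = 0: 0.708(1 - 84.4/150) = 0.0227P*.
The bracket is 0.437, giving P* = 0.309/0.0227 = 13.6.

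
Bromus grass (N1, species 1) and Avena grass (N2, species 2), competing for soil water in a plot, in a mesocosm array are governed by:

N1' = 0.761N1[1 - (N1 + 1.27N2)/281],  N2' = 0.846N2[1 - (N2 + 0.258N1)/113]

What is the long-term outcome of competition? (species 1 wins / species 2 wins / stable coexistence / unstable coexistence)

stable coexistence

Compare the nullcline intercepts: K1/α12 = 281/1.27 = 221 > K2 = 113; K2/α21 = 113/0.258 = 438 > K1 = 281.
Since both inequalities hold, each species can invade when rare, so the interior equilibrium is stable.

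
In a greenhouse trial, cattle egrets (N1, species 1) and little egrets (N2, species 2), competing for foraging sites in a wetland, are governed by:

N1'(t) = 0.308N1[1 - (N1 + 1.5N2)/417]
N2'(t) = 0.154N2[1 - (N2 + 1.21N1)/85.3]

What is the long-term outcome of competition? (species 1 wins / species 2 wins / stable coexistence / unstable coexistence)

species 1 excludes species 2

Compare the nullcline intercepts: K1/α12 = 417/1.5 = 278 > K2 = 85.3; K2/α21 = 85.3/1.21 = 70.5 < K1 = 417.
Since the inequalities point opposite ways, species 1 can invade but species 2 cannot.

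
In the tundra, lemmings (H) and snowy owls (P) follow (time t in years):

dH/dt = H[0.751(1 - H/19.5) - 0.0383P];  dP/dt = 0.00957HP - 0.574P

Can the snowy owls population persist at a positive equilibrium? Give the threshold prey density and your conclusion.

Threshold H = 60; K < 60, so no, the predator goes extinct.

The predator equation gives dP/dt > 0 only when H > 0.574/0.00957 = 60.
Without the predator, H → K = 19.5. Since 19.5 < 60, the predator cannot invade.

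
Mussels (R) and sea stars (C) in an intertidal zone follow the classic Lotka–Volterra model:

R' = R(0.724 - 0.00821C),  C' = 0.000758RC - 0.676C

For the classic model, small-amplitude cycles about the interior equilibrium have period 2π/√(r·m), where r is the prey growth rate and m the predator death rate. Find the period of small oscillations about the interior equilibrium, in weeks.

Here r = 0.724 and m = 0.676, so r·m = 0.489.
ω = √0.489 = 0.7 per week, hence T = 2π/ω ≈ 8.98 weeks.

T ≈ 8.98 weeks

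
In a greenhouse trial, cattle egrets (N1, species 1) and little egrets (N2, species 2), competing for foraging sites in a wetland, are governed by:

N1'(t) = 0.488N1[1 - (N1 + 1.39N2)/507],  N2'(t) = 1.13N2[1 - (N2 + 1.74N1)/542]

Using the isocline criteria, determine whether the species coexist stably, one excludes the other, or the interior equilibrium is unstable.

Compare the nullcline intercepts: K1/α12 = 507/1.39 = 365 < K2 = 542; K2/α21 = 542/1.74 = 311 < K1 = 507.
Since both are reversed, neither can invade when rare; the interior point is a saddle.

unstable coexistence (outcome depends on initial conditions)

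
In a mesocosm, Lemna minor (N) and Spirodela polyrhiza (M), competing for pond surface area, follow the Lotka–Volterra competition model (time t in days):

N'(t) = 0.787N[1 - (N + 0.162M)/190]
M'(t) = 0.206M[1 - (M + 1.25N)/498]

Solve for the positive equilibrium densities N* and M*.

Setting both brackets to zero gives the nullclines N + 0.162M = 190 and 1.25N + M = 498.
Substituting M = 498 - 1.25N into the first: N(1 - 0.162·1.25) = 190 - 0.162·498.
So N* = 109/0.797 = 137, and then M* = 498 - 1.25·137 = 327.

N* ≈ 137, M* ≈ 327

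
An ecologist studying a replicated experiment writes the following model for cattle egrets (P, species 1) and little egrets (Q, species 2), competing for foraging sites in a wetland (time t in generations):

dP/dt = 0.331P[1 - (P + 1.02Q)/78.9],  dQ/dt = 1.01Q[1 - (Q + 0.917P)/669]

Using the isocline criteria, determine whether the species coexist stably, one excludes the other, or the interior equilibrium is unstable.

Compare the nullcline intercepts: K1/α12 = 78.9/1.02 = 77.4 < K2 = 669; K2/α21 = 669/0.917 = 730 > K1 = 78.9.
Since the inequalities point opposite ways, species 2 can invade but species 1 cannot.

species 2 excludes species 1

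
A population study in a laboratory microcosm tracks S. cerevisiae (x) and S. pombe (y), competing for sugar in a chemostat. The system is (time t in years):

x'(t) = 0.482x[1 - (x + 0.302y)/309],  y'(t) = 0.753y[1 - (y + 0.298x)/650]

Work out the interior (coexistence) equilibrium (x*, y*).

Setting both brackets to zero gives the nullclines x + 0.302y = 309 and 0.298x + y = 650.
Substituting y = 650 - 0.298x into the first: x(1 - 0.302·0.298) = 309 - 0.302·650.
So x* = 113/0.91 = 124, and then y* = 650 - 0.298·124 = 613.

x* ≈ 124, y* ≈ 613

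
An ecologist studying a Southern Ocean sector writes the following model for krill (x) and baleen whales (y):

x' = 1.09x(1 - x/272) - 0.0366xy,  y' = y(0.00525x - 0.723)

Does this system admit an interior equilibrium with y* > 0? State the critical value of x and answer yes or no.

Threshold x = 138; K > 138, so yes, the predator persists.

The predator equation gives dy/dt > 0 only when x > 0.723/0.00525 = 138.
Without the predator, x → K = 272. Since 272 > 138, the predator can invade and persist.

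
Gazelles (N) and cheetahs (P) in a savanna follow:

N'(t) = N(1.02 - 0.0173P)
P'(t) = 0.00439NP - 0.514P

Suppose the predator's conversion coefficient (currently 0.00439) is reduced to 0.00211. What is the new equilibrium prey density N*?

N* ≈ 244

At the interior fixed point, setting dP/dt = 0 with P > 0 fixes N* = (predator death rate)/(NP coefficient) — independent of the other coefficients.
With the change, N* = 0.514/0.00211 = 244; it rises from 117.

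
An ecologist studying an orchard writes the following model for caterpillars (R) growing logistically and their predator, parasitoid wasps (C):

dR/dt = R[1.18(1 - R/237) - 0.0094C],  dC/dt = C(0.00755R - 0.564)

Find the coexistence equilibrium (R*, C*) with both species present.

From dC/dt = 0 with C > 0: 0.00755R* = 0.564, so R* = 74.7.
Substitute into dR/dt = 0: 1.18(1 - 74.7/237) = 0.0094C*.
The bracket is 0.685, giving C* = 0.808/0.0094 = 86.

R* ≈ 74.7, C* ≈ 86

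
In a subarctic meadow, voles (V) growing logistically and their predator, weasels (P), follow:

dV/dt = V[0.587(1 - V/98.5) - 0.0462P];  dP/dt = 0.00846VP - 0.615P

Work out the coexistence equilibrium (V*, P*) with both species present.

From dP/dt = 0 with P > 0: 0.00846V* = 0.615, so V* = 72.7.
Substitute into dV/dt = 0: 0.587(1 - 72.7/98.5) = 0.0462P*.
The bracket is 0.262, giving P* = 0.154/0.0462 = 3.33.

V* ≈ 72.7, P* ≈ 3.33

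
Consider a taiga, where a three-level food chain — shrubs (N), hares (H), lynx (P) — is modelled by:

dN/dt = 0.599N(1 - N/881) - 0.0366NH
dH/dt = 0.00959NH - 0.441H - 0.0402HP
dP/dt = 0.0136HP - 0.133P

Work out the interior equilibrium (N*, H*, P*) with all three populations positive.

N* ≈ 355, H* ≈ 9.78, P* ≈ 73.6

From dP/dt = 0: 0.0136H* = 0.133, so H* = 9.78.
From dN/dt = 0: 0.599(1 - N*/881) = 0.0366·9.78, giving N* = 881·(1 - 0.598) = 355.
From dH/dt = 0: 0.00959·355 - 0.441 = 0.0402P*, so P* = 2.96/0.0402 = 73.6.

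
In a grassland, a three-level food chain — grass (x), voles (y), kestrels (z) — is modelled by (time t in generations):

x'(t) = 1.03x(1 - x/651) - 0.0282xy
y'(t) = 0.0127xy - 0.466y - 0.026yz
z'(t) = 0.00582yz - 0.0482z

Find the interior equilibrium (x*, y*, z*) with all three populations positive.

From dz/dt = 0: 0.00582y* = 0.0482, so y* = 8.28.
From dx/dt = 0: 1.03(1 - x*/651) = 0.0282·8.28, giving x* = 651·(1 - 0.227) = 503.
From dy/dt = 0: 0.0127·503 - 0.466 = 0.026z*, so z* = 5.93/0.026 = 228.

x* ≈ 503, y* ≈ 8.28, z* ≈ 228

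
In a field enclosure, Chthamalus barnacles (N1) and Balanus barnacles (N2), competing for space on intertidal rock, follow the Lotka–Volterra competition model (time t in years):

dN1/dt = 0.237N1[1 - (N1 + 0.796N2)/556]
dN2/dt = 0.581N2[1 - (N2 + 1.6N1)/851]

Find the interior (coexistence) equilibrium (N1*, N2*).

Setting both brackets to zero gives the nullclines N1 + 0.796N2 = 556 and 1.6N1 + N2 = 851.
Substituting N2 = 851 - 1.6N1 into the first: N1(1 - 0.796·1.6) = 556 - 0.796·851.
So N1* = -121/-0.274 = 444, and then N2* = 851 - 1.6·444 = 141.

N1* ≈ 444, N2* ≈ 141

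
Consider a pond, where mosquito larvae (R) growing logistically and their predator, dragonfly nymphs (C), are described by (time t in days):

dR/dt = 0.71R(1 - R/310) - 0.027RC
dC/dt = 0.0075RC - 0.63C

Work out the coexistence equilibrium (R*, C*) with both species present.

From dC/dt = 0 with C > 0: 0.0075R* = 0.63, so R* = 84.
Substitute into dR/dt = 0: 0.71(1 - 84/310) = 0.027C*.
The bracket is 0.729, giving C* = 0.518/0.027 = 19.2.

R* ≈ 84, C* ≈ 19.2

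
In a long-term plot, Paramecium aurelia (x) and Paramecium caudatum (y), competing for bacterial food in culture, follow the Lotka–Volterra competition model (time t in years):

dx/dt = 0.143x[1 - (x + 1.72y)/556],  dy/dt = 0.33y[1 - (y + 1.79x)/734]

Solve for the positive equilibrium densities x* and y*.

x* ≈ 340, y* ≈ 126

Setting both brackets to zero gives the nullclines x + 1.72y = 556 and 1.79x + y = 734.
Substituting y = 734 - 1.79x into the first: x(1 - 1.72·1.79) = 556 - 1.72·734.
So x* = -706/-2.08 = 340, and then y* = 734 - 1.79·340 = 126.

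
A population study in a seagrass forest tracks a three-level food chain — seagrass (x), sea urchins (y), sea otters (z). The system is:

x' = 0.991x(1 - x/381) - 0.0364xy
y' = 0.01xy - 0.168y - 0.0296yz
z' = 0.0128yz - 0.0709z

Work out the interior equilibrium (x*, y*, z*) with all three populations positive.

From dz/dt = 0: 0.0128y* = 0.0709, so y* = 5.54.
From dx/dt = 0: 0.991(1 - x*/381) = 0.0364·5.54, giving x* = 381·(1 - 0.203) = 303.
From dy/dt = 0: 0.01·303 - 0.168 = 0.0296z*, so z* = 2.87/0.0296 = 96.9.

x* ≈ 303, y* ≈ 5.54, z* ≈ 96.9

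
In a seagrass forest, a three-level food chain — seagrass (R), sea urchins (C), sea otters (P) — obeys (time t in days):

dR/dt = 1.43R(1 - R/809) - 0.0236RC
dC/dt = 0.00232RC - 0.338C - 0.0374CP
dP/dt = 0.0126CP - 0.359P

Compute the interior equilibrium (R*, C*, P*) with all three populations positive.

From dP/dt = 0: 0.0126C* = 0.359, so C* = 28.5.
From dR/dt = 0: 1.43(1 - R*/809) = 0.0236·28.5, giving R* = 809·(1 - 0.47) = 429.
From dC/dt = 0: 0.00232·429 - 0.338 = 0.0374P*, so P* = 0.656/0.0374 = 17.5.

R* ≈ 429, C* ≈ 28.5, P* ≈ 17.5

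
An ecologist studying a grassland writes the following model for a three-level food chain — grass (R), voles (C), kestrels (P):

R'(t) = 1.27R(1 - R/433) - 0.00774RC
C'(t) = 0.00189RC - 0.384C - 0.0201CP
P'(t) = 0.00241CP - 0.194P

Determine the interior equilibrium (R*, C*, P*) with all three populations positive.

R* ≈ 221, C* ≈ 80.5, P* ≈ 1.64

From dP/dt = 0: 0.00241C* = 0.194, so C* = 80.5.
From dR/dt = 0: 1.27(1 - R*/433) = 0.00774·80.5, giving R* = 433·(1 - 0.491) = 221.
From dC/dt = 0: 0.00189·221 - 0.384 = 0.0201P*, so P* = 0.0329/0.0201 = 1.64.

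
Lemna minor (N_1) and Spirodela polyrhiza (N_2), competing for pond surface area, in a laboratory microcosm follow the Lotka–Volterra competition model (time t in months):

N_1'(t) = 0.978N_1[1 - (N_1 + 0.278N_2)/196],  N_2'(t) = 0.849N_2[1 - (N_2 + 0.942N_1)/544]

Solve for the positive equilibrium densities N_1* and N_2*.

Setting both brackets to zero gives the nullclines N_1 + 0.278N_2 = 196 and 0.942N_1 + N_2 = 544.
Substituting N_2 = 544 - 0.942N_1 into the first: N_1(1 - 0.278·0.942) = 196 - 0.278·544.
So N_1* = 44.8/0.738 = 60.7, and then N_2* = 544 - 0.942·60.7 = 487.

N_1* ≈ 60.7, N_2* ≈ 487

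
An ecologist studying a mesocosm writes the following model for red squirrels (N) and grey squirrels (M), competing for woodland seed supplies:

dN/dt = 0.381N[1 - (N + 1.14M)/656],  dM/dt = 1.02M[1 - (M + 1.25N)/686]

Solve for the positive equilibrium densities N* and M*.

N* ≈ 297, M* ≈ 315

Setting both brackets to zero gives the nullclines N + 1.14M = 656 and 1.25N + M = 686.
Substituting M = 686 - 1.25N into the first: N(1 - 1.14·1.25) = 656 - 1.14·686.
So N* = -126/-0.425 = 297, and then M* = 686 - 1.25·297 = 315.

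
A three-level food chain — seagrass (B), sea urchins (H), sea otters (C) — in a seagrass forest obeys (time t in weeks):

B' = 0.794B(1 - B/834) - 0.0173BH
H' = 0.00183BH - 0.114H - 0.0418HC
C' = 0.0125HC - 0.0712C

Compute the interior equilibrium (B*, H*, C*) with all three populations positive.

B* ≈ 730, H* ≈ 5.7, C* ≈ 29.3

From dC/dt = 0: 0.0125H* = 0.0712, so H* = 5.7.
From dB/dt = 0: 0.794(1 - B*/834) = 0.0173·5.7, giving B* = 834·(1 - 0.124) = 730.
From dH/dt = 0: 0.00183·730 - 0.114 = 0.0418C*, so C* = 1.22/0.0418 = 29.3.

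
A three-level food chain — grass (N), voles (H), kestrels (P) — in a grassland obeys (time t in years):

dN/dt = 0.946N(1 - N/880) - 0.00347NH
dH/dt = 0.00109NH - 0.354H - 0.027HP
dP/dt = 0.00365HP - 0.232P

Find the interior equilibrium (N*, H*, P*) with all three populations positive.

N* ≈ 675, H* ≈ 63.6, P* ≈ 14.1

From dP/dt = 0: 0.00365H* = 0.232, so H* = 63.6.
From dN/dt = 0: 0.946(1 - N*/880) = 0.00347·63.6, giving N* = 880·(1 - 0.233) = 675.
From dH/dt = 0: 0.00109·675 - 0.354 = 0.027P*, so P* = 0.382/0.027 = 14.1.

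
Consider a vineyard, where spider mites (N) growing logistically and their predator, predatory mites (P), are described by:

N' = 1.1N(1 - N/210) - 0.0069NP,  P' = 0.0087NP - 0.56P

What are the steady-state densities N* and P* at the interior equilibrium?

From dP/dt = 0 with P > 0: 0.0087N* = 0.56, so N* = 64.4.
Substitute into dN/dt = 0: 1.1(1 - 64.4/210) = 0.0069P*.
The bracket is 0.693, giving P* = 0.763/0.0069 = 111.

N* ≈ 64.4, P* ≈ 111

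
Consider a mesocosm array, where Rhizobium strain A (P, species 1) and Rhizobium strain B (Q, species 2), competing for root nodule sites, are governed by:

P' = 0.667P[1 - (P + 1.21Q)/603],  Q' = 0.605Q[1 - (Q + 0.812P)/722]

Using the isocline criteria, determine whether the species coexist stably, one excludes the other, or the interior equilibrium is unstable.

Compare the nullcline intercepts: K1/α12 = 603/1.21 = 498 < K2 = 722; K2/α21 = 722/0.812 = 889 > K1 = 603.
Since the inequalities point opposite ways, species 2 can invade but species 1 cannot.

species 2 excludes species 1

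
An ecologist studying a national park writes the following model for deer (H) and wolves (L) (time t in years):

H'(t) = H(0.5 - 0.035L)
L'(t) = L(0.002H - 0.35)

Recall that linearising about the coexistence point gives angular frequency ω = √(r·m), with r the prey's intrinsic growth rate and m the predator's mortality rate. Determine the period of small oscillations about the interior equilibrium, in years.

Here r = 0.5 and m = 0.35, so r·m = 0.175.
ω = √0.175 = 0.418 per year, hence T = 2π/ω ≈ 15 years.

T ≈ 15 years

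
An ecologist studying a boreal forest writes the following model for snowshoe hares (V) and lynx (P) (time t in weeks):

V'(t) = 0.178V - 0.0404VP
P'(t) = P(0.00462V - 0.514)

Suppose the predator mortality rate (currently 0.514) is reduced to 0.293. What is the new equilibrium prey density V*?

At the interior fixed point, setting dP/dt = 0 with P > 0 fixes V* = (predator death rate)/(VP coefficient) — independent of the other coefficients.
With the change, V* = 0.293/0.00462 = 63.4; it falls from 111.

V* ≈ 63.4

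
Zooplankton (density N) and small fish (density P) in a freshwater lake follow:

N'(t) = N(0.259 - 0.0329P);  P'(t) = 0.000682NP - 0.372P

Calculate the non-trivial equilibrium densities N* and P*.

N* ≈ 545, P* ≈ 7.87

Set dP/dt = 0 with P > 0: 0.000682N - 0.372 = 0, so N* = 0.372/0.000682 = 545.
Set dN/dt = 0 with N > 0: 0.259 - 0.0329P = 0, so P* = 0.259/0.0329 = 7.87.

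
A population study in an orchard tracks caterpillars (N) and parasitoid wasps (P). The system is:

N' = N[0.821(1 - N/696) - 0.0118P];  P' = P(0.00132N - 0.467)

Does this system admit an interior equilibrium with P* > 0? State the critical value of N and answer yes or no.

Threshold N = 354; K > 354, so yes, the predator persists.

The predator equation gives dP/dt > 0 only when N > 0.467/0.00132 = 354.
Without the predator, N → K = 696. Since 696 > 354, the predator can invade and persist.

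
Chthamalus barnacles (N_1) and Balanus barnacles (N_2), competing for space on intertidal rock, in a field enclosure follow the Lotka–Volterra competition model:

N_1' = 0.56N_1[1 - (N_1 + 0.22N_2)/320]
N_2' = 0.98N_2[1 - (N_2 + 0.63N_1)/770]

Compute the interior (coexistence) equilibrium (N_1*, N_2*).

N_1* ≈ 175, N_2* ≈ 660

Setting both brackets to zero gives the nullclines N_1 + 0.22N_2 = 320 and 0.63N_1 + N_2 = 770.
Substituting N_2 = 770 - 0.63N_1 into the first: N_1(1 - 0.22·0.63) = 320 - 0.22·770.
So N_1* = 151/0.861 = 175, and then N_2* = 770 - 0.63·175 = 660.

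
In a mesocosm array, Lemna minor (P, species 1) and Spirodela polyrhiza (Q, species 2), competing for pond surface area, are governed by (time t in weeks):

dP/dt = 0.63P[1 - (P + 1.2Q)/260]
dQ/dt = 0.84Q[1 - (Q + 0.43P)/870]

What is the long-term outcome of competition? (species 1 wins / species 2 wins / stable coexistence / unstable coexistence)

Compare the nullcline intercepts: K1/α12 = 260/1.2 = 217 < K2 = 870; K2/α21 = 870/0.43 = 2020 > K1 = 260.
Since the inequalities point opposite ways, species 2 can invade but species 1 cannot.

species 2 excludes species 1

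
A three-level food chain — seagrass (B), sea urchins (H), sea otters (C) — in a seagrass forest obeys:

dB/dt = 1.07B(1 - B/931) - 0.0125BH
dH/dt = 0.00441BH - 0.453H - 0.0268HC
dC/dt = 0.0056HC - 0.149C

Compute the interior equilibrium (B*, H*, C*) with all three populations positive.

From dC/dt = 0: 0.0056H* = 0.149, so H* = 26.6.
From dB/dt = 0: 1.07(1 - B*/931) = 0.0125·26.6, giving B* = 931·(1 - 0.311) = 642.
From dH/dt = 0: 0.00441·642 - 0.453 = 0.0268C*, so C* = 2.38/0.0268 = 88.7.

B* ≈ 642, H* ≈ 26.6, C* ≈ 88.7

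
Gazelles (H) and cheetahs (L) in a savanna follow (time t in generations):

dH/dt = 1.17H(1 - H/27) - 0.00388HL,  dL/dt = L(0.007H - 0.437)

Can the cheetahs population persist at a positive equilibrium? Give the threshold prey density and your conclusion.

Threshold H = 62.4; K < 62.4, so no, the predator goes extinct.

The predator equation gives dL/dt > 0 only when H > 0.437/0.007 = 62.4.
Without the predator, H → K = 27. Since 27 < 62.4, the predator cannot invade.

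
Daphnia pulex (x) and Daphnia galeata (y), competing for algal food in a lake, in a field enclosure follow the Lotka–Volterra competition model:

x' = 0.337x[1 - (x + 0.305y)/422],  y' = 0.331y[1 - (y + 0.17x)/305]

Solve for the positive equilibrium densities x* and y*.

Setting both brackets to zero gives the nullclines x + 0.305y = 422 and 0.17x + y = 305.
Substituting y = 305 - 0.17x into the first: x(1 - 0.305·0.17) = 422 - 0.305·305.
So x* = 329/0.948 = 347, and then y* = 305 - 0.17·347 = 246.

x* ≈ 347, y* ≈ 246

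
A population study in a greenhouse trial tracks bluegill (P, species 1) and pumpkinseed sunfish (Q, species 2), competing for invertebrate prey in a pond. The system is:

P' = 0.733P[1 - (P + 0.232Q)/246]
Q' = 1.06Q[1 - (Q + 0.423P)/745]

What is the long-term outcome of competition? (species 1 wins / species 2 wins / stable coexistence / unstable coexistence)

Compare the nullcline intercepts: K1/α12 = 246/0.232 = 1060 > K2 = 745; K2/α21 = 745/0.423 = 1760 > K1 = 246.
Since both inequalities hold, each species can invade when rare, so the interior equilibrium is stable.

stable coexistence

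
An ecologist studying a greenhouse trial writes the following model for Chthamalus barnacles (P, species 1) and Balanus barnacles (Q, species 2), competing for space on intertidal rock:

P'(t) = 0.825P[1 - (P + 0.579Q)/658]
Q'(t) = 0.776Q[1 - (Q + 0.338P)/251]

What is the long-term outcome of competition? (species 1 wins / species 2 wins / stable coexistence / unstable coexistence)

Compare the nullcline intercepts: K1/α12 = 658/0.579 = 1140 > K2 = 251; K2/α21 = 251/0.338 = 743 > K1 = 658.
Since both inequalities hold, each species can invade when rare, so the interior equilibrium is stable.

stable coexistence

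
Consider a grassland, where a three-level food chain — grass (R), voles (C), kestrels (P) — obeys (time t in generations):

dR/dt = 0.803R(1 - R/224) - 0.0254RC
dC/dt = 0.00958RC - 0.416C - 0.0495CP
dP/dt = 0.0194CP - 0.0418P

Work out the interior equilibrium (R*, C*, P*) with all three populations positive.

From dP/dt = 0: 0.0194C* = 0.0418, so C* = 2.15.
From dR/dt = 0: 0.803(1 - R*/224) = 0.0254·2.15, giving R* = 224·(1 - 0.0682) = 209.
From dC/dt = 0: 0.00958·209 - 0.416 = 0.0495P*, so P* = 1.58/0.0495 = 32.

R* ≈ 209, C* ≈ 2.15, P* ≈ 32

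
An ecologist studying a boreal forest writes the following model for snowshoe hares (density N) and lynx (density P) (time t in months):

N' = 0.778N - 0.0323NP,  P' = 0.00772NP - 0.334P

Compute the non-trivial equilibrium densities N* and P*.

N* ≈ 43.3, P* ≈ 24.1

Set dP/dt = 0 with P > 0: 0.00772N - 0.334 = 0, so N* = 0.334/0.00772 = 43.3.
Set dN/dt = 0 with N > 0: 0.778 - 0.0323P = 0, so P* = 0.778/0.0323 = 24.1.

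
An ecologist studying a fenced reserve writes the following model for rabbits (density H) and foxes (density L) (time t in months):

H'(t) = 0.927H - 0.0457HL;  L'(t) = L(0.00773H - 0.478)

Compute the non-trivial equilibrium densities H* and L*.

Set dL/dt = 0 with L > 0: 0.00773H - 0.478 = 0, so H* = 0.478/0.00773 = 61.8.
Set dH/dt = 0 with H > 0: 0.927 - 0.0457L = 0, so L* = 0.927/0.0457 = 20.3.

H* ≈ 61.8, L* ≈ 20.3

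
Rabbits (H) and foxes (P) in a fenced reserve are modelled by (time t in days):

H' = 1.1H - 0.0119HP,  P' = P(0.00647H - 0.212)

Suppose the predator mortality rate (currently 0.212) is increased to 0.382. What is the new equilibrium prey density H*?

H* ≈ 59

At the interior fixed point, setting dP/dt = 0 with P > 0 fixes H* = (predator death rate)/(HP coefficient) — independent of the other coefficients.
With the change, H* = 0.382/0.00647 = 59; it rises from 32.8.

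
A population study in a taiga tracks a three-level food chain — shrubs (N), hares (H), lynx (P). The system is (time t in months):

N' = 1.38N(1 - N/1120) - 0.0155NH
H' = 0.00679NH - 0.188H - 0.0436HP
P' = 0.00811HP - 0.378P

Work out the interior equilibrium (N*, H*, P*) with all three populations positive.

N* ≈ 534, H* ≈ 46.6, P* ≈ 78.8

From dP/dt = 0: 0.00811H* = 0.378, so H* = 46.6.
From dN/dt = 0: 1.38(1 - N*/1120) = 0.0155·46.6, giving N* = 1120·(1 - 0.524) = 534.
From dH/dt = 0: 0.00679·534 - 0.188 = 0.0436P*, so P* = 3.44/0.0436 = 78.8.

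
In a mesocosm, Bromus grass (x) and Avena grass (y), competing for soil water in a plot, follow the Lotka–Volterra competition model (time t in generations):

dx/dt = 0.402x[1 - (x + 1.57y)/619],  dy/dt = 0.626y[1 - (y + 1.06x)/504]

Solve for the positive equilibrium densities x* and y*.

x* ≈ 259, y* ≈ 229

Setting both brackets to zero gives the nullclines x + 1.57y = 619 and 1.06x + y = 504.
Substituting y = 504 - 1.06x into the first: x(1 - 1.57·1.06) = 619 - 1.57·504.
So x* = -172/-0.664 = 259, and then y* = 504 - 1.06·259 = 229.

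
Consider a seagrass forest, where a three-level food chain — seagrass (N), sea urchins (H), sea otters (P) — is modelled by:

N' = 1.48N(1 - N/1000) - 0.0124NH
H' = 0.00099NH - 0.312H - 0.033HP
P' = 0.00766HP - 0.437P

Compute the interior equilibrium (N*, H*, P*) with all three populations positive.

From dP/dt = 0: 0.00766H* = 0.437, so H* = 57.
From dN/dt = 0: 1.48(1 - N*/1000) = 0.0124·57, giving N* = 1000·(1 - 0.478) = 522.
From dH/dt = 0: 0.00099·522 - 0.312 = 0.033P*, so P* = 0.205/0.033 = 6.21.

N* ≈ 522, H* ≈ 57, P* ≈ 6.21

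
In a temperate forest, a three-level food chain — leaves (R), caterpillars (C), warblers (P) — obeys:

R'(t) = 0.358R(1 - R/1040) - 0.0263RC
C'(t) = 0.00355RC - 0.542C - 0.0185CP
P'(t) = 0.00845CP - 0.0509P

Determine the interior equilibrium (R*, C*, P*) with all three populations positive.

From dP/dt = 0: 0.00845C* = 0.0509, so C* = 6.02.
From dR/dt = 0: 0.358(1 - R*/1040) = 0.0263·6.02, giving R* = 1040·(1 - 0.443) = 580.
From dC/dt = 0: 0.00355·580 - 0.542 = 0.0185P*, so P* = 1.52/0.0185 = 82.

R* ≈ 580, C* ≈ 6.02, P* ≈ 82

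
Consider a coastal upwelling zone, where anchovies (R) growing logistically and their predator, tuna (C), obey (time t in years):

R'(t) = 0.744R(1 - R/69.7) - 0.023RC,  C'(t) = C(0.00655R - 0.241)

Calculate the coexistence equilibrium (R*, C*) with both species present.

R* ≈ 36.8, C* ≈ 15.3

From dC/dt = 0 with C > 0: 0.00655R* = 0.241, so R* = 36.8.
Substitute into dR/dt = 0: 0.744(1 - 36.8/69.7) = 0.023C*.
The bracket is 0.472, giving C* = 0.351/0.023 = 15.3.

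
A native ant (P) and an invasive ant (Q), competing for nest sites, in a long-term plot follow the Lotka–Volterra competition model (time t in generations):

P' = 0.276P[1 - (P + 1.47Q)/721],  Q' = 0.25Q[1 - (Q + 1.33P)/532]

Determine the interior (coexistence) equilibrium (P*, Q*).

P* ≈ 63.9, Q* ≈ 447

Setting both brackets to zero gives the nullclines P + 1.47Q = 721 and 1.33P + Q = 532.
Substituting Q = 532 - 1.33P into the first: P(1 - 1.47·1.33) = 721 - 1.47·532.
So P* = -61/-0.955 = 63.9, and then Q* = 532 - 1.33·63.9 = 447.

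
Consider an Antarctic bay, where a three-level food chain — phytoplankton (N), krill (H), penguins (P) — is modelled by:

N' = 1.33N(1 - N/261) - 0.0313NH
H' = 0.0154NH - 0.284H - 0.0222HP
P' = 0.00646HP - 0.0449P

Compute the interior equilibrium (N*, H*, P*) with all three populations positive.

N* ≈ 218, H* ≈ 6.95, P* ≈ 139

From dP/dt = 0: 0.00646H* = 0.0449, so H* = 6.95.
From dN/dt = 0: 1.33(1 - N*/261) = 0.0313·6.95, giving N* = 261·(1 - 0.164) = 218.
From dH/dt = 0: 0.0154·218 - 0.284 = 0.0222P*, so P* = 3.08/0.0222 = 139.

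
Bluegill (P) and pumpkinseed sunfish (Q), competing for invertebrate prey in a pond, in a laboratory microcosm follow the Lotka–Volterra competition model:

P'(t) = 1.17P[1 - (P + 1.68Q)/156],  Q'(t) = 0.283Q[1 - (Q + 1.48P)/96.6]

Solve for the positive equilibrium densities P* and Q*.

Setting both brackets to zero gives the nullclines P + 1.68Q = 156 and 1.48P + Q = 96.6.
Substituting Q = 96.6 - 1.48P into the first: P(1 - 1.68·1.48) = 156 - 1.68·96.6.
So P* = -6.29/-1.49 = 4.23, and then Q* = 96.6 - 1.48·4.23 = 90.3.

P* ≈ 4.23, Q* ≈ 90.3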